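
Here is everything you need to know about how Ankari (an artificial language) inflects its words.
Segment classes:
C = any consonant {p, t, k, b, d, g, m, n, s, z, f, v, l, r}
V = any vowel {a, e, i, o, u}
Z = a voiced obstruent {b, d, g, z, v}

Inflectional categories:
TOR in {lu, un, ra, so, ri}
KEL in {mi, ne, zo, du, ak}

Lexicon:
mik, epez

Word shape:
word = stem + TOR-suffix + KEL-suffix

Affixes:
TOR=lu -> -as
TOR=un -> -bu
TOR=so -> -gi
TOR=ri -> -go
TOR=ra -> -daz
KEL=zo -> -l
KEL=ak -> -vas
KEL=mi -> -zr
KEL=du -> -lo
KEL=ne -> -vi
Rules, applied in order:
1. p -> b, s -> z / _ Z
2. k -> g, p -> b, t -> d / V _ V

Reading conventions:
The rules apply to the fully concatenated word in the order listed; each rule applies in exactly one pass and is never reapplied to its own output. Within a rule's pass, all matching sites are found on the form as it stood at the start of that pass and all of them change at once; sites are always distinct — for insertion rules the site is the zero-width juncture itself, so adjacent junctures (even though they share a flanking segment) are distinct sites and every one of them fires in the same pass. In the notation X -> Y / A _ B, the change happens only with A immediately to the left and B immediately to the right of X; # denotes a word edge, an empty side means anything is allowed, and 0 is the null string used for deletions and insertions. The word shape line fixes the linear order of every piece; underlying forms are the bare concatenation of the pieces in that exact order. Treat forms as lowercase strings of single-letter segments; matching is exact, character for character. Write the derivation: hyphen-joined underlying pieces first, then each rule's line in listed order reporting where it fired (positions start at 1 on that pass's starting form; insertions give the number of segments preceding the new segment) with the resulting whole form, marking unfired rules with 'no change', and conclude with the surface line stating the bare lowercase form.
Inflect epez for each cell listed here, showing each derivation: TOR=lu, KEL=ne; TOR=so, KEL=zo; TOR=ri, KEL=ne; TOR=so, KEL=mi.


cell TOR=lu, KEL=ne:
underlying: epez-as-vi
1. p -> b, s -> z / _ Z: fires at position(s) 6: epezazvi
2. k -> g, p -> b, t -> d / V _ V: fires at position(s) 2: ebezazvi
surface: ebezazvi

cell TOR=so, KEL=zo:
underlying: epez-gi-l
1. p -> b, s -> z / _ Z: no change
2. k -> g, p -> b, t -> d / V _ V: fires at position(s) 2: ebezgil
surface: ebezgil

cell TOR=ri, KEL=ne:
underlying: epez-go-vi
1. p -> b, s -> z / _ Z: no change
2. k -> g, p -> b, t -> d / V _ V: fires at position(s) 2: ebezgovi
surface: ebezgovi

cell TOR=so, KEL=mi:
underlying: epez-gi-zr
1. p -> b, s -> z / _ Z: no change
2. k -> g, p -> b, t -> d / V _ V: fires at position(s) 2: ebezgizr
surface: ebezgizr


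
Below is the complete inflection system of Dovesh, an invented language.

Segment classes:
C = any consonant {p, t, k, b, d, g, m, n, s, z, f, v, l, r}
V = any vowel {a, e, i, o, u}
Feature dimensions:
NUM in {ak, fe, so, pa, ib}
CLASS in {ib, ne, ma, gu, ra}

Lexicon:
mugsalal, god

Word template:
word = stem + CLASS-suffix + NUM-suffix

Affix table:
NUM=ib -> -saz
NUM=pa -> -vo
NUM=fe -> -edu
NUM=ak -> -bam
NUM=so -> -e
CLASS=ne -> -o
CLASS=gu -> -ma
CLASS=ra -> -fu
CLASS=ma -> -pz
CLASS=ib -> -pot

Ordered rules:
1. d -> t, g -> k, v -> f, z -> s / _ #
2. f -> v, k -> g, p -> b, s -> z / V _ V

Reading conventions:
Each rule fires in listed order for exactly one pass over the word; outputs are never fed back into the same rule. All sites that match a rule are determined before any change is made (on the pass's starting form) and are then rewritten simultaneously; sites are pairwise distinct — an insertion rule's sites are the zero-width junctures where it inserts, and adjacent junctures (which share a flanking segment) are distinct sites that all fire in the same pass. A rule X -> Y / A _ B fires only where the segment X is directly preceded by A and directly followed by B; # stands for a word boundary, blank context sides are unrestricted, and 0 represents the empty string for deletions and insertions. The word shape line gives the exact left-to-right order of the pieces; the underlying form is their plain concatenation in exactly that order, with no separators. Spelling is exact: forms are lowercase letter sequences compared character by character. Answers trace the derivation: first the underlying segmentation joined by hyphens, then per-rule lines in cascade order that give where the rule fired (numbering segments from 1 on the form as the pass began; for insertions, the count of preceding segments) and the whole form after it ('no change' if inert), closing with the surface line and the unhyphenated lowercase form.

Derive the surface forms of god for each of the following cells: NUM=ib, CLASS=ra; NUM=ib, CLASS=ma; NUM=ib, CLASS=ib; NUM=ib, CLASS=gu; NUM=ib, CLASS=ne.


cell NUM=ib, CLASS=ra:
underlying: god-fu-saz
1. d -> t, g -> k, v -> f, z -> s / _ #: fires at position(s) 8: godfusas
2. f -> v, k -> g, p -> b, s -> z / V _ V: fires at position(s) 6: godfuzas
surface: godfuzas

cell NUM=ib, CLASS=ma:
underlying: god-pz-saz
1. d -> t, g -> k, v -> f, z -> s / _ #: fires at position(s) 8: godpzsas
2. f -> v, k -> g, p -> b, s -> z / V _ V: no change
surface: godpzsas

cell NUM=ib, CLASS=ib:
underlying: god-pot-saz
1. d -> t, g -> k, v -> f, z -> s / _ #: fires at position(s) 9: godpotsas
2. f -> v, k -> g, p -> b, s -> z / V _ V: no change
surface: godpotsas

cell NUM=ib, CLASS=gu:
underlying: god-ma-saz
1. d -> t, g -> k, v -> f, z -> s / _ #: fires at position(s) 8: godmasas
2. f -> v, k -> g, p -> b, s -> z / V _ V: fires at position(s) 6: godmazas
surface: godmazas

cell NUM=ib, CLASS=ne:
underlying: god-o-saz
1. d -> t, g -> k, v -> f, z -> s / _ #: fires at position(s) 7: godosas
2. f -> v, k -> g, p -> b, s -> z / V _ V: fires at position(s) 5: godozas
surface: godozas


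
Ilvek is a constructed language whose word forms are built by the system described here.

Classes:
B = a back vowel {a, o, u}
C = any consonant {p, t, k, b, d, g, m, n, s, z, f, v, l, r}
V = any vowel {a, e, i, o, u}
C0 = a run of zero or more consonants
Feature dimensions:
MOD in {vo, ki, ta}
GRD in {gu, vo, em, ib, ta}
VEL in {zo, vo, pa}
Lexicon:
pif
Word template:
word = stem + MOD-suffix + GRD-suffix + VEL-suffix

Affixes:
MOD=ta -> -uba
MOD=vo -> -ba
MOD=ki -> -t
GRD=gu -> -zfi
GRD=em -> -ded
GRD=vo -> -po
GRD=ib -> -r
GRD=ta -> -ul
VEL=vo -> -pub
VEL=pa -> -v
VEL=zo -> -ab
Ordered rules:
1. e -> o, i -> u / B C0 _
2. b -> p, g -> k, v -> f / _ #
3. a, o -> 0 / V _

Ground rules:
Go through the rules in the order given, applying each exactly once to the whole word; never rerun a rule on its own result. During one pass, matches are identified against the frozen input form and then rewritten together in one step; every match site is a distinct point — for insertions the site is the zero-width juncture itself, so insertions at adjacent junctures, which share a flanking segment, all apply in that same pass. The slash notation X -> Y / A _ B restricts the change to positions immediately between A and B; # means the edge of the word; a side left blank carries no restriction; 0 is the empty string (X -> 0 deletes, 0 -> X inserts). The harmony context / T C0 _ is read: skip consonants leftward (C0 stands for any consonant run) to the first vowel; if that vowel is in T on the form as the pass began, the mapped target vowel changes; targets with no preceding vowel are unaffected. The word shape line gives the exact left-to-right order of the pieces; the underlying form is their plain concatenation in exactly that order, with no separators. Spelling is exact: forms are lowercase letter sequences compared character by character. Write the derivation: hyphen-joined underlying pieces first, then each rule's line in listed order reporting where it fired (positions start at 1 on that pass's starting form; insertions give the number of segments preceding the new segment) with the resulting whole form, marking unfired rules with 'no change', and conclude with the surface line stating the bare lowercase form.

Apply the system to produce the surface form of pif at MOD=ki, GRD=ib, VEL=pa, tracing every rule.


underlying: pif-t-r-v
1. e -> o, i -> u / B C0 _: no change
2. b -> p, g -> k, v -> f / _ #: fires at position(s) 6: piftrf
3. a, o -> 0 / V _: no change
surface: piftrf


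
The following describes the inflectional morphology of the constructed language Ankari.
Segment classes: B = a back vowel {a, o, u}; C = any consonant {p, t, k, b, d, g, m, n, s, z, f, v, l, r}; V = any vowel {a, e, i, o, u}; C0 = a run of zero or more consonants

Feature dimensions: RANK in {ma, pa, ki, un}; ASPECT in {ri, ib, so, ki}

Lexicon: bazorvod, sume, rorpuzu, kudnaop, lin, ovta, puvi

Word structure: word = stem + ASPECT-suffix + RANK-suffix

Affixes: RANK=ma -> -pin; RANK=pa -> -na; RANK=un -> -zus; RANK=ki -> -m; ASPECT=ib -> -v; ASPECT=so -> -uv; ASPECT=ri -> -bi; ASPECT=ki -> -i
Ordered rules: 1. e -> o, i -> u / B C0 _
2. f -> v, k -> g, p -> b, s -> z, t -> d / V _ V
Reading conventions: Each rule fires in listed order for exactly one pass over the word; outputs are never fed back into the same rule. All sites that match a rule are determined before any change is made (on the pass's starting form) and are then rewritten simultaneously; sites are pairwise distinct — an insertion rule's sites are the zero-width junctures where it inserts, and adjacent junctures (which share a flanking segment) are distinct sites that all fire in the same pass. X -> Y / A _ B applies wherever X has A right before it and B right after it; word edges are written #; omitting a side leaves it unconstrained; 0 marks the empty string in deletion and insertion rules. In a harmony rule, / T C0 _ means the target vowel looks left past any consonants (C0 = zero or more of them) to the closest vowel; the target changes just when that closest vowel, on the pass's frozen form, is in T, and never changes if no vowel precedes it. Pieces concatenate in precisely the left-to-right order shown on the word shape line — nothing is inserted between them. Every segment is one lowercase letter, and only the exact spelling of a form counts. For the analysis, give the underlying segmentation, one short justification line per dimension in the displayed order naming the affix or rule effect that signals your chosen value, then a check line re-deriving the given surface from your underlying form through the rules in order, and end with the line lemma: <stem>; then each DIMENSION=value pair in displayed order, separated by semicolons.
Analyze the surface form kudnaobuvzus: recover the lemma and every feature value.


underlying: kudnaop-uv-zus
RANK=un - signalled by the affix -zus
ASPECT=so - signalled by the affix -uv
check: kudnaopuvzus -> kudnaopuvzus -> kudnaobuvzus
lemma: kudnaop; RANK=un; ASPECT=so


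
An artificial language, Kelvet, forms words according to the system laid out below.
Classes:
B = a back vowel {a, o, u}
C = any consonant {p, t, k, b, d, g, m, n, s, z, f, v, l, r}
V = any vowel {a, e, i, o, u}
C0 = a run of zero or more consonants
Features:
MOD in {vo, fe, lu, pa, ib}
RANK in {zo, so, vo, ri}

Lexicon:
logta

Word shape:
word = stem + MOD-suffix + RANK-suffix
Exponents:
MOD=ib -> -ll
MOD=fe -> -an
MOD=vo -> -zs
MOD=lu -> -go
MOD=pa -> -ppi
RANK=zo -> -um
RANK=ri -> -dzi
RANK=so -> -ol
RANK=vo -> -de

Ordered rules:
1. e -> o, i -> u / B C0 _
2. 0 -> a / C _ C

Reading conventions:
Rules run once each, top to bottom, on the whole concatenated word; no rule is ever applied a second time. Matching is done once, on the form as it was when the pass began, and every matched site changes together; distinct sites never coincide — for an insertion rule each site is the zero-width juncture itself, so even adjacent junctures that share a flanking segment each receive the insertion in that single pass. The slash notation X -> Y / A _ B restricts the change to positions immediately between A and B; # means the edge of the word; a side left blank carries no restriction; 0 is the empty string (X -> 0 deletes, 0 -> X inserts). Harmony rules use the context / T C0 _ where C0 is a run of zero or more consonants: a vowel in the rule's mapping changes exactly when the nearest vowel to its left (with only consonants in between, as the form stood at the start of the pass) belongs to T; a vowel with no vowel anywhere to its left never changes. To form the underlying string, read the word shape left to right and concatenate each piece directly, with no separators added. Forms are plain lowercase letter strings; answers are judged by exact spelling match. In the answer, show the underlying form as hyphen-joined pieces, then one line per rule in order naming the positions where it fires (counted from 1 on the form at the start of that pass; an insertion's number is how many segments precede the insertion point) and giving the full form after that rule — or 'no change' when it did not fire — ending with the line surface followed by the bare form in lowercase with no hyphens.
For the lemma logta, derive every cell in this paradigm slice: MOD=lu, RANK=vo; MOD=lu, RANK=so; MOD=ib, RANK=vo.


cell MOD=lu, RANK=vo:
underlying: logta-go-de
1. e -> o, i -> u / B C0 _: fires at position(s) 9: logtagodo
2. 0 -> a / C _ C: inserts after position(s) 3: logatagodo
surface: logatagodo

cell MOD=lu, RANK=so:
underlying: logta-go-ol
1. e -> o, i -> u / B C0 _: no change
2. 0 -> a / C _ C: inserts after position(s) 3: logatagool
surface: logatagool

cell MOD=ib, RANK=vo:
underlying: logta-ll-de
1. e -> o, i -> u / B C0 _: fires at position(s) 9: logtalldo
2. 0 -> a / C _ C: inserts after position(s) 3, 6, 7: logatalalado
surface: logatalalado


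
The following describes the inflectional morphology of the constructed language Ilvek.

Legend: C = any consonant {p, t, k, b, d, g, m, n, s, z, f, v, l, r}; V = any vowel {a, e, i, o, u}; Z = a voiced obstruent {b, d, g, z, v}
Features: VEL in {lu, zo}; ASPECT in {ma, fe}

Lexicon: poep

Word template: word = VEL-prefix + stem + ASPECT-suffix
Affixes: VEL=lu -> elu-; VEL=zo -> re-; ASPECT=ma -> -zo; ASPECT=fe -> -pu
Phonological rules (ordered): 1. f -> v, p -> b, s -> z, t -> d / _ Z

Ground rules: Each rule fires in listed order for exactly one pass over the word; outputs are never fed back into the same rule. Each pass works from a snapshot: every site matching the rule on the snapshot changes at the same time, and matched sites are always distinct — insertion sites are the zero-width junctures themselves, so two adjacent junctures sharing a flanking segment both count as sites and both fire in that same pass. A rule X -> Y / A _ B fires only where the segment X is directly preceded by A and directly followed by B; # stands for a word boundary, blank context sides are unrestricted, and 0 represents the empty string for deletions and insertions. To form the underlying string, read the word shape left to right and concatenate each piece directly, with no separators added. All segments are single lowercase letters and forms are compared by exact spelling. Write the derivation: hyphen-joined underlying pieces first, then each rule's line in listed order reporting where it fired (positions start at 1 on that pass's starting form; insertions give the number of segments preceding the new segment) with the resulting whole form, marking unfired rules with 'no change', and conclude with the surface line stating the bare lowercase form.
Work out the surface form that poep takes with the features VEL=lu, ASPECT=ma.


underlying: elu-poep-zo
1. f -> v, p -> b, s -> z, t -> d / _ Z: fires at position(s) 7: elupoebzo
surface: elupoebzo


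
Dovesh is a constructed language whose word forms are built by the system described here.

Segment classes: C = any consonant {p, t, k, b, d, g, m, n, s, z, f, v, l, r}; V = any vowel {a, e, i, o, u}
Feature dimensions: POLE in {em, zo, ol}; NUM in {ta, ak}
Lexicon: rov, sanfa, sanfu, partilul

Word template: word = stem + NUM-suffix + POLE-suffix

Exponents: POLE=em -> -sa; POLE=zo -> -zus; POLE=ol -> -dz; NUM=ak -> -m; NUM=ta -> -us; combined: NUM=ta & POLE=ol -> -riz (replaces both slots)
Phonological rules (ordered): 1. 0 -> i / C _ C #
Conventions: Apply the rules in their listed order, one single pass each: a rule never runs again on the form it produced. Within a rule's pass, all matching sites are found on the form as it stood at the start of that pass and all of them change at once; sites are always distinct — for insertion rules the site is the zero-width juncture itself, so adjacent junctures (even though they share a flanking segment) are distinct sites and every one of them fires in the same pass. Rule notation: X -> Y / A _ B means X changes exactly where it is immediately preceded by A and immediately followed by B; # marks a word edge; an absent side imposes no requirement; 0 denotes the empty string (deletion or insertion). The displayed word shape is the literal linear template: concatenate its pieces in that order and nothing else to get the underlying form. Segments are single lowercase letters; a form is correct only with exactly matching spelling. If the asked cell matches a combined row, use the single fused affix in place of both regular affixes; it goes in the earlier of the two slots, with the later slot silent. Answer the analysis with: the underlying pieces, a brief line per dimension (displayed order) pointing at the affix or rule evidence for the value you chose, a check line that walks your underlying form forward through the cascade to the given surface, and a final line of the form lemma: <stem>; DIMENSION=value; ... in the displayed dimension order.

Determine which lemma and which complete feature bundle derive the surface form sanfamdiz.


underlying: sanfa-m-dz
POLE=ol - signalled by the affix -dz
NUM=ak - signalled by the affix -m
check: sanfamdz -> sanfamdiz
lemma: sanfa; POLE=ol; NUM=ak


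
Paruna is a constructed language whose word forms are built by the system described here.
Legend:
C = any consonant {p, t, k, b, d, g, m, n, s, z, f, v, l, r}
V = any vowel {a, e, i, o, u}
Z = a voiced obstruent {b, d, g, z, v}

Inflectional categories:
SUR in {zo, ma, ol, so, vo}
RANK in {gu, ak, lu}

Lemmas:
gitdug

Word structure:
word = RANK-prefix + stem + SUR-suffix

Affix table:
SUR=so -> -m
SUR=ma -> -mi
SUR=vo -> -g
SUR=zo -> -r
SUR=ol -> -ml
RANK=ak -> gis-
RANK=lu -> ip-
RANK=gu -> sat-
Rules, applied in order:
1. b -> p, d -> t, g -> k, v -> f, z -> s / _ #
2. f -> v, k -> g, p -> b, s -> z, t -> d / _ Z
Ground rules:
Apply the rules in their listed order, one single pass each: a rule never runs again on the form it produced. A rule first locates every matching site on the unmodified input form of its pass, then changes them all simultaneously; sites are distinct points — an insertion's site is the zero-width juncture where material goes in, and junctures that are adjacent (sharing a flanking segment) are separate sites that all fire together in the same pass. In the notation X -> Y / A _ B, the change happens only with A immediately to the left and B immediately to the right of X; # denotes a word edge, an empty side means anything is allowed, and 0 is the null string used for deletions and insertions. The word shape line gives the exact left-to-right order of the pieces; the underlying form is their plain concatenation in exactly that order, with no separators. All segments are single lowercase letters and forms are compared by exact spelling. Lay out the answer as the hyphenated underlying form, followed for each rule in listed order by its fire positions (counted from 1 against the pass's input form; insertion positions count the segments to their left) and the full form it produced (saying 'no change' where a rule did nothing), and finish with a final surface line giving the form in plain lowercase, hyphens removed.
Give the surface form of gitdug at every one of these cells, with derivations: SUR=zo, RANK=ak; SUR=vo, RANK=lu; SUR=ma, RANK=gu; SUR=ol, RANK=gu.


cell SUR=zo, RANK=ak:
underlying: gis-gitdug-r
1. b -> p, d -> t, g -> k, v -> f, z -> s / _ #: no change
2. f -> v, k -> g, p -> b, s -> z, t -> d / _ Z: fires at position(s) 3, 6: gizgiddugr
surface: gizgiddugr

cell SUR=vo, RANK=lu:
underlying: ip-gitdug-g
1. b -> p, d -> t, g -> k, v -> f, z -> s / _ #: fires at position(s) 9: ipgitdugk
2. f -> v, k -> g, p -> b, s -> z, t -> d / _ Z: fires at position(s) 2, 5: ibgiddugk
surface: ibgiddugk

cell SUR=ma, RANK=gu:
underlying: sat-gitdug-mi
1. b -> p, d -> t, g -> k, v -> f, z -> s / _ #: no change
2. f -> v, k -> g, p -> b, s -> z, t -> d / _ Z: fires at position(s) 3, 6: sadgiddugmi
surface: sadgiddugmi

cell SUR=ol, RANK=gu:
underlying: sat-gitdug-ml
1. b -> p, d -> t, g -> k, v -> f, z -> s / _ #: no change
2. f -> v, k -> g, p -> b, s -> z, t -> d / _ Z: fires at position(s) 3, 6: sadgiddugml
surface: sadgiddugml


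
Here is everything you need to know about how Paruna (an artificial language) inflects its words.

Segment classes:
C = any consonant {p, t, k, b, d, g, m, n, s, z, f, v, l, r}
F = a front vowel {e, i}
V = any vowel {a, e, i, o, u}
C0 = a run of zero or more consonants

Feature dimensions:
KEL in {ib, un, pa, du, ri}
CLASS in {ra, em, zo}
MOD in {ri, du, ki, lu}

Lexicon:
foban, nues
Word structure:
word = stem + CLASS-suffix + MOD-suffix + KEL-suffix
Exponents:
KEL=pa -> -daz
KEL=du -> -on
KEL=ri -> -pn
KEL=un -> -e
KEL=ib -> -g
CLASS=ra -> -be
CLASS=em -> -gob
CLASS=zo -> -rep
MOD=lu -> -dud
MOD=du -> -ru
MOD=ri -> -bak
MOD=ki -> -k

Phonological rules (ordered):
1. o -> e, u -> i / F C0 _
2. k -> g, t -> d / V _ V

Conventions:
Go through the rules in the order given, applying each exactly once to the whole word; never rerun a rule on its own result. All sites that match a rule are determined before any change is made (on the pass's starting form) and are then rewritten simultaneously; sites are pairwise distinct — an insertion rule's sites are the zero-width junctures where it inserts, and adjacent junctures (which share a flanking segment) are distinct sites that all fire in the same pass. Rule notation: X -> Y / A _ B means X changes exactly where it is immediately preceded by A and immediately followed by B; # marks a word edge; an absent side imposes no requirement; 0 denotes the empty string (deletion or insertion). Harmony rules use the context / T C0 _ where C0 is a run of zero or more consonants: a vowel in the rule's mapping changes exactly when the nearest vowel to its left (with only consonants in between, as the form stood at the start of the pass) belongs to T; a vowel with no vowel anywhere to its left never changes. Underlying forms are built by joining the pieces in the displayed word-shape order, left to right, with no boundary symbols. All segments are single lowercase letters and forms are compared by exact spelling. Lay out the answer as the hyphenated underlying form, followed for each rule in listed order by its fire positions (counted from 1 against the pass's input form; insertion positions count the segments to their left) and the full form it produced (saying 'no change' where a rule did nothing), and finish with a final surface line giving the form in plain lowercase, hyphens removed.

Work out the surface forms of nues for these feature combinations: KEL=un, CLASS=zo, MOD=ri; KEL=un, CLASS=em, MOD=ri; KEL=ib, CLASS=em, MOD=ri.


cell KEL=un, CLASS=zo, MOD=ri:
underlying: nues-rep-bak-e
1. o -> e, u -> i / F C0 _: no change
2. k -> g, t -> d / V _ V: fires at position(s) 10: nuesrepbage
surface: nuesrepbage

cell KEL=un, CLASS=em, MOD=ri:
underlying: nues-gob-bak-e
1. o -> e, u -> i / F C0 _: fires at position(s) 6: nuesgebbake
2. k -> g, t -> d / V _ V: fires at position(s) 10: nuesgebbage
surface: nuesgebbage

cell KEL=ib, CLASS=em, MOD=ri:
underlying: nues-gob-bak-g
1. o -> e, u -> i / F C0 _: fires at position(s) 6: nuesgebbakg
2. k -> g, t -> d / V _ V: no change
surface: nuesgebbakg


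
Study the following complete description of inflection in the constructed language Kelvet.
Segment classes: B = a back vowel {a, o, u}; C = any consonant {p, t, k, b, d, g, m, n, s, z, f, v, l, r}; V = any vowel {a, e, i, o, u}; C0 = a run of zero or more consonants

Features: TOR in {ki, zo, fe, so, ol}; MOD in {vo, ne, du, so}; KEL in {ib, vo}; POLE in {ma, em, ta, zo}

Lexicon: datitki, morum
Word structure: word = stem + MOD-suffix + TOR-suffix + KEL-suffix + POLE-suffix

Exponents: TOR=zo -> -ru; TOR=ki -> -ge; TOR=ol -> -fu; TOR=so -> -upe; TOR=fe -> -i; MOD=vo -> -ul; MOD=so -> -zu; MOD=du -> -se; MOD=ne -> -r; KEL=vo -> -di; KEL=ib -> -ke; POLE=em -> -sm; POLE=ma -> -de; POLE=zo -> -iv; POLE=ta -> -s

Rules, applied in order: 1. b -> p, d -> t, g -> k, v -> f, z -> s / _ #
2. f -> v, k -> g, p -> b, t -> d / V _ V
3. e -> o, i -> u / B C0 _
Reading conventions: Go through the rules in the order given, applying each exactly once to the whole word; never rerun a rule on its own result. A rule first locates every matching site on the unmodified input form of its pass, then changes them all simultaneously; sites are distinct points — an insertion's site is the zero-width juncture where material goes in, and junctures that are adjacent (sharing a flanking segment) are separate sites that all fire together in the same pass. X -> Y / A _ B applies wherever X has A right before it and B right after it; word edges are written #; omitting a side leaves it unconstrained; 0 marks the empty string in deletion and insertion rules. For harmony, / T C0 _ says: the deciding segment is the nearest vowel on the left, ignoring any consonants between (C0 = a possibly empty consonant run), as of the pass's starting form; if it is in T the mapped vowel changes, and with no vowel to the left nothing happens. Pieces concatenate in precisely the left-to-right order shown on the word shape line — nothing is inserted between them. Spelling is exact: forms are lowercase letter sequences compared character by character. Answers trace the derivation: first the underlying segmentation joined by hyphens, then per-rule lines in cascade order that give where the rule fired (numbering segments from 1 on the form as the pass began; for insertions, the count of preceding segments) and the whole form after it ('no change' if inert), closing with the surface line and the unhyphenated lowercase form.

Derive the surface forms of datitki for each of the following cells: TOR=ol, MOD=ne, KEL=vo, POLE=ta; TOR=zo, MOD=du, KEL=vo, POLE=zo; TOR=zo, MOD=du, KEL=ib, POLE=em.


cell TOR=ol, MOD=ne, KEL=vo, POLE=ta:
underlying: datitki-r-fu-di-s
1. b -> p, d -> t, g -> k, v -> f, z -> s / _ #: no change
2. f -> v, k -> g, p -> b, t -> d / V _ V: fires at position(s) 3: daditkirfudis
3. e -> o, i -> u / B C0 _: fires at position(s) 4, 12: dadutkirfudus
surface: dadutkirfudus

cell TOR=zo, MOD=du, KEL=vo, POLE=zo:
underlying: datitki-se-ru-di-iv
1. b -> p, d -> t, g -> k, v -> f, z -> s / _ #: fires at position(s) 15: datitkiserudiif
2. f -> v, k -> g, p -> b, t -> d / V _ V: fires at position(s) 3: daditkiserudiif
3. e -> o, i -> u / B C0 _: fires at position(s) 4, 13: dadutkiseruduif
surface: dadutkiseruduif

cell TOR=zo, MOD=du, KEL=ib, POLE=em:
underlying: datitki-se-ru-ke-sm
1. b -> p, d -> t, g -> k, v -> f, z -> s / _ #: no change
2. f -> v, k -> g, p -> b, t -> d / V _ V: fires at position(s) 3, 12: daditkiserugesm
3. e -> o, i -> u / B C0 _: fires at position(s) 4, 13: dadutkiserugosm
surface: dadutkiserugosm


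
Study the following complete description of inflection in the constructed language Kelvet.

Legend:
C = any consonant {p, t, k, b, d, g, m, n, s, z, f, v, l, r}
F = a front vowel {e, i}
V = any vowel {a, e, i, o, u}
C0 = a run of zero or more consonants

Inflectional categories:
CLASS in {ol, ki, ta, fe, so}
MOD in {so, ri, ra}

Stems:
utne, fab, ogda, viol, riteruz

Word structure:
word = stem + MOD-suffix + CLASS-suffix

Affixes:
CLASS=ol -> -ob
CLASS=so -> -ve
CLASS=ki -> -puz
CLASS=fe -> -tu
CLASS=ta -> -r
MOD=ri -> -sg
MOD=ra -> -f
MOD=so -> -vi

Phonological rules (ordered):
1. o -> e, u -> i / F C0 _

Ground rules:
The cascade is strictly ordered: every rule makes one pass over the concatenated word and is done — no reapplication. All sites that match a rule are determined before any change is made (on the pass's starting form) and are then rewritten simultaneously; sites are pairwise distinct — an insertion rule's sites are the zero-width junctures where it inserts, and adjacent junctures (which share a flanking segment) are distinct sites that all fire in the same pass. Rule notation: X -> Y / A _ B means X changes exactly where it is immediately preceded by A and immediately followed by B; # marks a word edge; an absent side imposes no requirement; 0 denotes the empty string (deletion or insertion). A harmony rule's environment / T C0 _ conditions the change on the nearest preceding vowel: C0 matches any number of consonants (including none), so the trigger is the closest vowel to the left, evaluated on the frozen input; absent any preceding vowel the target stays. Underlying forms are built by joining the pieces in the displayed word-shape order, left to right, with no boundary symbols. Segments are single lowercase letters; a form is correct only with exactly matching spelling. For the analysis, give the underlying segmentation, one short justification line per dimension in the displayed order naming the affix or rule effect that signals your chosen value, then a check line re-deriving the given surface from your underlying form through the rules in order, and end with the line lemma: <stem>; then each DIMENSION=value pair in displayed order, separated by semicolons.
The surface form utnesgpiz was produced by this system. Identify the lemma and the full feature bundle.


underlying: utne-sg-puz
CLASS=ki - signalled by the affix -puz
MOD=ri - signalled by the affix -sg
check: utnesgpuz -> utnesgpiz
lemma: utne; CLASS=ki; MOD=ri


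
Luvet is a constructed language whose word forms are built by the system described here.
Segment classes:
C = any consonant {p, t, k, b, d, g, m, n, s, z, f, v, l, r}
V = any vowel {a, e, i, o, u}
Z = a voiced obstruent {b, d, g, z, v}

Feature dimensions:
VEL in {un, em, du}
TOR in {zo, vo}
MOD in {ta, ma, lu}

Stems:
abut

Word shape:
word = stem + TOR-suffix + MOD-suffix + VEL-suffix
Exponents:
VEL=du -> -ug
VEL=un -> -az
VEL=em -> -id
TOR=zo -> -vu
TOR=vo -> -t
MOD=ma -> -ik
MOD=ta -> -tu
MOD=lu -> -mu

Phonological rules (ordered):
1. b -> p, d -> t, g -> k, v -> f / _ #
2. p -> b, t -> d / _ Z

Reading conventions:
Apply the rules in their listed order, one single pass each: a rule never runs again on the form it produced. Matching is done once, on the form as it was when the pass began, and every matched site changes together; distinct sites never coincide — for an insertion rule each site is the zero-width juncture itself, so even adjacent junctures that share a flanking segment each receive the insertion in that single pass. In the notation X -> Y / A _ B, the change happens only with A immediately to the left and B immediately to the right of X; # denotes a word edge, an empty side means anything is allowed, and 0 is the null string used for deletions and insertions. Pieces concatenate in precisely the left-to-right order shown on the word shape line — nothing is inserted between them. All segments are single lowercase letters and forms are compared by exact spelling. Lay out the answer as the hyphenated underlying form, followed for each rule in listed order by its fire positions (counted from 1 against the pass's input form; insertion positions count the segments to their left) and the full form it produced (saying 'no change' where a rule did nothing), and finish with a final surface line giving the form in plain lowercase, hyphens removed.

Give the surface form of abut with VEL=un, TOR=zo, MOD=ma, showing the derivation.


underlying: abut-vu-ik-az
1. b -> p, d -> t, g -> k, v -> f / _ #: no change
2. p -> b, t -> d / _ Z: fires at position(s) 4: abudvuikaz
surface: abudvuikaz


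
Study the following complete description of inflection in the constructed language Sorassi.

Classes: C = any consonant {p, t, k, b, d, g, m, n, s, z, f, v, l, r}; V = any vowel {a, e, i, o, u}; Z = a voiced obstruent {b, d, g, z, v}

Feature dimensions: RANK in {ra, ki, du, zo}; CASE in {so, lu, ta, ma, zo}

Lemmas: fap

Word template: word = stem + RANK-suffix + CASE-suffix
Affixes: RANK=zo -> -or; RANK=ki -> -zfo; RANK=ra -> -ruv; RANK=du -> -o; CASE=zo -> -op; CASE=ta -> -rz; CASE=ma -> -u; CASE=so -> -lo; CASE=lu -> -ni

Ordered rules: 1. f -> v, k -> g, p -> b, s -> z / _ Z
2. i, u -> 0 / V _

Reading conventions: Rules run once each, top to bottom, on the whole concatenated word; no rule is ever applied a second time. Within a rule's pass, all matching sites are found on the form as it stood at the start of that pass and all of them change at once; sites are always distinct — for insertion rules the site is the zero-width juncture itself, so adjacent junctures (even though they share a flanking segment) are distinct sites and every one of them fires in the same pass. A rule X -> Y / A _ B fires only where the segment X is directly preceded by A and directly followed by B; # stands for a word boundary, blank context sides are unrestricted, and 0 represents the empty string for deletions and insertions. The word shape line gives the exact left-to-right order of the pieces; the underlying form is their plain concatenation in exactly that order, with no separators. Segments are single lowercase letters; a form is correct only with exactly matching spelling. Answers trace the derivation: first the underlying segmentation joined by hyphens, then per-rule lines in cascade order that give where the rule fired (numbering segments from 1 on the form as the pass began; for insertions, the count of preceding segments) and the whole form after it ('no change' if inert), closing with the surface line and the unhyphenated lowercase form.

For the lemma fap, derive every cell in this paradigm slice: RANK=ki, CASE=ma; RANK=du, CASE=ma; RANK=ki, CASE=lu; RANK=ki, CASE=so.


cell RANK=ki, CASE=ma:
underlying: fap-zfo-u
1. f -> v, k -> g, p -> b, s -> z / _ Z: fires at position(s) 3: fabzfou
2. i, u -> 0 / V _: fires at position(s) 7: fabzfo
surface: fabzfo

cell RANK=du, CASE=ma:
underlying: fap-o-u
1. f -> v, k -> g, p -> b, s -> z / _ Z: no change
2. i, u -> 0 / V _: fires at position(s) 5: fapo
surface: fapo

cell RANK=ki, CASE=lu:
underlying: fap-zfo-ni
1. f -> v, k -> g, p -> b, s -> z / _ Z: fires at position(s) 3: fabzfoni
2. i, u -> 0 / V _: no change
surface: fabzfoni

cell RANK=ki, CASE=so:
underlying: fap-zfo-lo
1. f -> v, k -> g, p -> b, s -> z / _ Z: fires at position(s) 3: fabzfolo
2. i, u -> 0 / V _: no change
surface: fabzfolo


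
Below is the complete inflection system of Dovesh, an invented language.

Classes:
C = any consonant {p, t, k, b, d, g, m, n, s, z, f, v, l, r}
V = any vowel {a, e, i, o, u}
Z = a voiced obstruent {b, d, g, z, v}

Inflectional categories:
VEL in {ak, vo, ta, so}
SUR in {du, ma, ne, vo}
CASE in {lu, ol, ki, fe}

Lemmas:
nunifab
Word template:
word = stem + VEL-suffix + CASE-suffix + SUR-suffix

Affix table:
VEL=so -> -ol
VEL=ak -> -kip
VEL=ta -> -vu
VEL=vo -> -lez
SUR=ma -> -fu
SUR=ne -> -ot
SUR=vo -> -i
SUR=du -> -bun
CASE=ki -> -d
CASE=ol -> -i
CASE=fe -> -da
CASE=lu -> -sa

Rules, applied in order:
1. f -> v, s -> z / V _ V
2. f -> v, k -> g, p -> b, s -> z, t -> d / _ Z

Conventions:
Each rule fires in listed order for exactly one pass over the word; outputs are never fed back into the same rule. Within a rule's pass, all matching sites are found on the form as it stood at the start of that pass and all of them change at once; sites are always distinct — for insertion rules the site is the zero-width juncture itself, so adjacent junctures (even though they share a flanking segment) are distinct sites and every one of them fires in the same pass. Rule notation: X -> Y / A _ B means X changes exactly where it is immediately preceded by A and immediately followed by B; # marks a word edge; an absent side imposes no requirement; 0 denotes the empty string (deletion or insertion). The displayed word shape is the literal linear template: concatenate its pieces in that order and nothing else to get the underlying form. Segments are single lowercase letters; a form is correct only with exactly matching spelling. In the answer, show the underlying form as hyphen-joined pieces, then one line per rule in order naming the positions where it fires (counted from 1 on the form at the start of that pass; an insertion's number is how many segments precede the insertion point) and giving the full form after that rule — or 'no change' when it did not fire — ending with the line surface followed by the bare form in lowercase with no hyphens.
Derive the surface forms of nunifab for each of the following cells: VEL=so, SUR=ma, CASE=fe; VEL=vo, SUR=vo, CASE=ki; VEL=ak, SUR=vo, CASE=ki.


cell VEL=so, SUR=ma, CASE=fe:
underlying: nunifab-ol-da-fu
1. f -> v, s -> z / V _ V: fires at position(s) 5, 12: nunivaboldavu
2. f -> v, k -> g, p -> b, s -> z, t -> d / _ Z: no change
surface: nunivaboldavu

cell VEL=vo, SUR=vo, CASE=ki:
underlying: nunifab-lez-d-i
1. f -> v, s -> z / V _ V: fires at position(s) 5: nunivablezdi
2. f -> v, k -> g, p -> b, s -> z, t -> d / _ Z: no change
surface: nunivablezdi

cell VEL=ak, SUR=vo, CASE=ki:
underlying: nunifab-kip-d-i
1. f -> v, s -> z / V _ V: fires at position(s) 5: nunivabkipdi
2. f -> v, k -> g, p -> b, s -> z, t -> d / _ Z: fires at position(s) 10: nunivabkibdi
surface: nunivabkibdi


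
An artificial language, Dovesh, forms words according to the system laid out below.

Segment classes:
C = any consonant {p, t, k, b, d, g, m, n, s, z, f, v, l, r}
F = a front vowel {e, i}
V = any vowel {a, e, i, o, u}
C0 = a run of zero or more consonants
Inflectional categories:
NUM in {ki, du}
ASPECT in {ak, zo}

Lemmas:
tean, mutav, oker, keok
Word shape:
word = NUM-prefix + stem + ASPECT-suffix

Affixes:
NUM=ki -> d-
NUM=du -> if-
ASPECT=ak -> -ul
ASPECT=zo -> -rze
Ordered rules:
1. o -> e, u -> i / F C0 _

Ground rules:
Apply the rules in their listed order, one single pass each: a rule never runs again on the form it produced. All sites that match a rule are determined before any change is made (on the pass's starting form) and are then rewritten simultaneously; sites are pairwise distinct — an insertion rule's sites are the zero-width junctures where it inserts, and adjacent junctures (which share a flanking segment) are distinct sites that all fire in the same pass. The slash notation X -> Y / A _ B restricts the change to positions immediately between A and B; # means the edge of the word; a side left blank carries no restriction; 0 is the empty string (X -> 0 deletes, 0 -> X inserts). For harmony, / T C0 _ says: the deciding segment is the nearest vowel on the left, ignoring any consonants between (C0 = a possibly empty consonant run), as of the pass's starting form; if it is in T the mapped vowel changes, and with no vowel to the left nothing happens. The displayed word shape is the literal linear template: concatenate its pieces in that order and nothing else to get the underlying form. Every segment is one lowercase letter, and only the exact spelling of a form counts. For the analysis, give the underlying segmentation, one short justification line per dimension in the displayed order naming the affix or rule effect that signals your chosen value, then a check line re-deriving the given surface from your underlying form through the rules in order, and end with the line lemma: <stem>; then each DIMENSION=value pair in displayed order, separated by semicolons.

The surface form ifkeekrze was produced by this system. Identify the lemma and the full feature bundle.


underlying: if-keok-rze
NUM=du - signalled by the affix if-
ASPECT=zo - signalled by the affix -rze
check: ifkeokrze -> ifkeekrze
lemma: keok; NUM=du; ASPECT=zo


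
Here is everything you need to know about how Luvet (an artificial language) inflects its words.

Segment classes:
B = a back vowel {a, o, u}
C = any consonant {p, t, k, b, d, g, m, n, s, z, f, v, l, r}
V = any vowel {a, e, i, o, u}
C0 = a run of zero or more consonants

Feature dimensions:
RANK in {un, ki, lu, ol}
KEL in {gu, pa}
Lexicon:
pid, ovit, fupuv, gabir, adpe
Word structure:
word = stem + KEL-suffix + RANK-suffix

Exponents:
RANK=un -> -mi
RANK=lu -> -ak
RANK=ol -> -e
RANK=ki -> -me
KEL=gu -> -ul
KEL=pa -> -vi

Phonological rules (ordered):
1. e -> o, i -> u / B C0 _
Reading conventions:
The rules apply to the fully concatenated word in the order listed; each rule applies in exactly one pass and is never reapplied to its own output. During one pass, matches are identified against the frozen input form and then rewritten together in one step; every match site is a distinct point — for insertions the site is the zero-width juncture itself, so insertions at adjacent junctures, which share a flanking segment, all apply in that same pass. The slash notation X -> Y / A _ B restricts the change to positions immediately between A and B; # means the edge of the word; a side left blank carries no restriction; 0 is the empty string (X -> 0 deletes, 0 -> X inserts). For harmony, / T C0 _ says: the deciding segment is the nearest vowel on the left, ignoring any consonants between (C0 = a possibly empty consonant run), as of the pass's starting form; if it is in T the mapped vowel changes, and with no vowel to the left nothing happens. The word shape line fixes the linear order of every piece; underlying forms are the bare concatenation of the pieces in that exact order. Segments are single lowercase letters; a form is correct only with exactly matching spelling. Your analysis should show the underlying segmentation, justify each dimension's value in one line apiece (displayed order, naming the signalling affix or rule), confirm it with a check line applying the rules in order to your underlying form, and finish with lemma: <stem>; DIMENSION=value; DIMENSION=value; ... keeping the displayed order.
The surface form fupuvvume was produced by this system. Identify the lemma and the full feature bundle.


underlying: fupuv-vi-me
RANK=ki - signalled by the affix -me
KEL=pa - signalled by the affix -vi
check: fupuvvime -> fupuvvume
lemma: fupuv; RANK=ki; KEL=pa
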